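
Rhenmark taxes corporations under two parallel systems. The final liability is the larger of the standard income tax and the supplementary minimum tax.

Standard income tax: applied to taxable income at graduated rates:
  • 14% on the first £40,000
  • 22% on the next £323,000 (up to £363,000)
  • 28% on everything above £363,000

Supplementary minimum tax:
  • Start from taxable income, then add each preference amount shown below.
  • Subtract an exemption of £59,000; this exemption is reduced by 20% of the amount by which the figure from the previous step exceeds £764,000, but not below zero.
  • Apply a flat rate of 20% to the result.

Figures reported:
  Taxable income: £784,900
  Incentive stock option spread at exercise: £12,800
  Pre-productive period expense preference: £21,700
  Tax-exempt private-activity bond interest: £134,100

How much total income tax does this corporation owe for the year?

£194,792

Supplementary minimum tax:
  Adjusted income: £784,900 + £12,800 + £21,700 + £134,100 = £953,500
  Exemption: £59,000 − 20% × (£953,500 − £764,000) = £59,000 − £37,900 = £21,100
  Base: £953,500 − £21,100 = £932,400
  £932,400 × 20% = £186,480

Standard income tax:
  £40,000 × 14% = £5,600
  £323,000 × 22% = £71,060
  £421,900 × 28% = £118,132
  → £194,792

£194,792 > £186,480, so the standard income tax governs.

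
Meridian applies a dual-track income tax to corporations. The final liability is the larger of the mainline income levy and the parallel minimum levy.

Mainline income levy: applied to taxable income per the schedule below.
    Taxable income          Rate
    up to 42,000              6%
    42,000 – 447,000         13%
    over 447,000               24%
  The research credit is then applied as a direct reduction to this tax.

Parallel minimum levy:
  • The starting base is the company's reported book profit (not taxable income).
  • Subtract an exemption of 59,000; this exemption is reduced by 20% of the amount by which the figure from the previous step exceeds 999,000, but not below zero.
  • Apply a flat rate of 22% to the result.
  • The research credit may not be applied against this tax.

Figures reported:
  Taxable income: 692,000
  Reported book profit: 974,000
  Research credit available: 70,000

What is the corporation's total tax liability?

201,300

Parallel minimum levy:
  Base (reported book profit): 974,000
  Exemption: 974,000 ≤ 999,000, so full 59,000 applies
  Base: 974,000 − 59,000 = 915,000
  915,000 × 22% = 201,300

Mainline income levy:
  42,000 × 6% = 2,520
  405,000 × 13% = 52,650
  245,000 × 24% = 58,800
  → 113,970
  Less research credit 70,000 → 43,970

201,300 > 43,970, so the parallel minimum levy is the binding amount.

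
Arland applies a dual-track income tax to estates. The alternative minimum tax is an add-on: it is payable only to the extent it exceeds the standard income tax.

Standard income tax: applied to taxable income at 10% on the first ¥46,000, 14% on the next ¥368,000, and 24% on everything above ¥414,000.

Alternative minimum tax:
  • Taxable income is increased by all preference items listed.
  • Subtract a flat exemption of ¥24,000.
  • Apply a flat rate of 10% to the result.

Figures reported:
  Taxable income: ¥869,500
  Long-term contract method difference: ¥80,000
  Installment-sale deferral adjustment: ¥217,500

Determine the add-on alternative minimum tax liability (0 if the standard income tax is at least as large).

Alternative minimum tax:
  Adjusted income: ¥869,500 + ¥80,000 + ¥217,500 = ¥1,167,000
  Less exemption ¥24,000 → base ¥1,143,000
  ¥1,143,000 × 10% = ¥114,300

Standard income tax:
  ¥46,000 × 10% = ¥4,600
  ¥368,000 × 14% = ¥51,520
  ¥455,500 × 24% = ¥109,320
  → ¥165,440

¥114,300 ≤ ¥165,440, so no add-on is due.

¥0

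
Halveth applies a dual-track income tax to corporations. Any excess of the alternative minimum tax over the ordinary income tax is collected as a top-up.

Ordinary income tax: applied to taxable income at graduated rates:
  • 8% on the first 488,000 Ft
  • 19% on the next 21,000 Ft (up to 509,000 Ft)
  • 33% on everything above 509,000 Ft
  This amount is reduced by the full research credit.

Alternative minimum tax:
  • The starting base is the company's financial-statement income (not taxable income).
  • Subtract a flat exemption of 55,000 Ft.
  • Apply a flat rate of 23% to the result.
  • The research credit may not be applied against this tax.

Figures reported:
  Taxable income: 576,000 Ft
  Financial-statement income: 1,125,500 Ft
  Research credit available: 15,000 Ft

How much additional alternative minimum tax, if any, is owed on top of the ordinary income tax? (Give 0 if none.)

Ordinary income tax:
  488,000 Ft × 8% = 39,040 Ft
  21,000 Ft × 19% = 3,990 Ft
  67,000 Ft × 33% = 22,110 Ft
  → 65,140 Ft
  Less research credit 15,000 Ft → 50,140 Ft

Alternative minimum tax:
  Base (financial-statement income): 1,125,500 Ft
  Less exemption 55,000 Ft → base 1,070,500 Ft
  1,070,500 Ft × 23% = 246,215 Ft

Excess of alternative minimum tax over ordinary income tax: 246,215 Ft − 50,140 Ft = 196,075 Ft.

196,075 Ft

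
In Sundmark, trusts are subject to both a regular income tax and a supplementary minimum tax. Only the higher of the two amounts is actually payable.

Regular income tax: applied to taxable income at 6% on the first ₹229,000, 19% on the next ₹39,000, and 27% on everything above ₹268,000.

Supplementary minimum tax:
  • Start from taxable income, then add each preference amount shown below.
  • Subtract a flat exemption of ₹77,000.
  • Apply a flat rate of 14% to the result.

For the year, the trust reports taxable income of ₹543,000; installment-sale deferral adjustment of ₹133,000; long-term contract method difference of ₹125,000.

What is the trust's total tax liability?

Regular income tax:
  ₹229,000 × 6% = ₹13,740
  ₹39,000 × 19% = ₹7,410
  ₹275,000 × 27% = ₹74,250
  → ₹95,400

Supplementary minimum tax:
  Adjusted income: ₹543,000 + ₹133,000 + ₹125,000 = ₹801,000
  Less exemption ₹77,000 → base ₹724,000
  ₹724,000 × 14% = ₹101,360

₹101,360 > ₹95,400, so the supplementary minimum tax is the binding amount.

₹101,360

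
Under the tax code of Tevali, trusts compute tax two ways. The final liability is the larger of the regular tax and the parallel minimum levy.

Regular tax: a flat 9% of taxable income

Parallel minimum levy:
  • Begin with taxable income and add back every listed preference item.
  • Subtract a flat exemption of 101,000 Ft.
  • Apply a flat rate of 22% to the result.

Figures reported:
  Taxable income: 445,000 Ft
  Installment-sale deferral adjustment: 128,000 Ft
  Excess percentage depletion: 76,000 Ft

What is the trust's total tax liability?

Parallel minimum levy:
  Adjusted income: 445,000 Ft + 128,000 Ft + 76,000 Ft = 649,000 Ft
  Less exemption 101,000 Ft → base 548,000 Ft
  548,000 Ft × 22% = 120,560 Ft

Regular tax:
  445,000 Ft × 9% = 40,050 Ft

120,560 Ft > 40,050 Ft, so the parallel minimum levy is the binding amount.

120,560 Ft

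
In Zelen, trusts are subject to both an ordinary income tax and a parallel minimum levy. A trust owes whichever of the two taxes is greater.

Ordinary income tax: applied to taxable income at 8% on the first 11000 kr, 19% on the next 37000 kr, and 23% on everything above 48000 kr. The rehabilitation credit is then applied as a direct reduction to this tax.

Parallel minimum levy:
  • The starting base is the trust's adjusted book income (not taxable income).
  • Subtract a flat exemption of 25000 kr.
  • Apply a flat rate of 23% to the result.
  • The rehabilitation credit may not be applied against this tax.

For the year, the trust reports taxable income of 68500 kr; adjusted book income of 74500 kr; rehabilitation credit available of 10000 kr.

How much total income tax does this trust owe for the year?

11385 kr

Parallel minimum levy:
  Base (adjusted book income): 74500 kr
  Less exemption 25000 kr → base 49500 kr
  49500 kr × 23% = 11385 kr

Ordinary income tax:
  11000 kr × 8% = 880 kr
  37000 kr × 19% = 7030 kr
  20500 kr × 23% = 4715 kr
  → 12625 kr
  Less rehabilitation credit 10000 kr → 2625 kr

11385 kr > 2625 kr, so the parallel minimum levy is the binding amount.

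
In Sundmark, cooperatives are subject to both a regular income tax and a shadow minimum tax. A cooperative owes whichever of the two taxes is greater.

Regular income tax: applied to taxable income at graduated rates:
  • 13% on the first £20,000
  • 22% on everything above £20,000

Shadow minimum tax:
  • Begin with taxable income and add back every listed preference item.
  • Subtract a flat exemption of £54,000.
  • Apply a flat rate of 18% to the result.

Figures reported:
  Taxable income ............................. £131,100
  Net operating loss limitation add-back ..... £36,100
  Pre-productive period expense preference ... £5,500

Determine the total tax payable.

£27,042

Regular income tax:
  £20,000 × 13% = £2,600
  £111,100 × 22% = £24,442
  → £27,042

Shadow minimum tax:
  Adjusted income: £131,100 + £36,100 + £5,500 = £172,700
  Less exemption £54,000 → base £118,700
  £118,700 × 18% = £21,366

£27,042 > £21,366, so the regular income tax governs.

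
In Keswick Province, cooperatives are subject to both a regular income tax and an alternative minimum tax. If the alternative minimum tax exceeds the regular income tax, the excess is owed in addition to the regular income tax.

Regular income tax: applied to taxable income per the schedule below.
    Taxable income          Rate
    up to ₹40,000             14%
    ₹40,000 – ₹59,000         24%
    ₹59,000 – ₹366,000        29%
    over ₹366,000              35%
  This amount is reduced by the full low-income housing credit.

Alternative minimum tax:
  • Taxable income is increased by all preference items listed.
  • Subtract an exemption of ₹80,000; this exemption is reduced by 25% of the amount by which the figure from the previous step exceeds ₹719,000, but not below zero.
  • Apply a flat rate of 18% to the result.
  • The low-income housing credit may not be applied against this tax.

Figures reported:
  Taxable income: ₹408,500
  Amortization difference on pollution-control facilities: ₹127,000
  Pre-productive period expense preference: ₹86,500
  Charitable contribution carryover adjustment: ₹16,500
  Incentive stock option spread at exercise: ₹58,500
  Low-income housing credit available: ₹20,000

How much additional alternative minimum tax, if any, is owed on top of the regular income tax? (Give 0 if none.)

Regular income tax:
  ₹40,000 × 14% = ₹5,600
  ₹19,000 × 24% = ₹4,560
  ₹307,000 × 29% = ₹89,030
  ₹42,500 × 35% = ₹14,875
  → ₹114,065
  Less low-income housing credit ₹20,000 → ₹94,065

Alternative minimum tax:
  Adjusted income: ₹408,500 + ₹127,000 + ₹86,500 + ₹16,500 + ₹58,500 = ₹697,000
  Exemption: ₹697,000 ≤ ₹719,000, so full ₹80,000 applies
  Base: ₹697,000 − ₹80,000 = ₹617,000
  ₹617,000 × 18% = ₹111,060

Excess of alternative minimum tax over regular income tax: ₹111,060 − ₹94,065 = ₹16,995.

₹16,995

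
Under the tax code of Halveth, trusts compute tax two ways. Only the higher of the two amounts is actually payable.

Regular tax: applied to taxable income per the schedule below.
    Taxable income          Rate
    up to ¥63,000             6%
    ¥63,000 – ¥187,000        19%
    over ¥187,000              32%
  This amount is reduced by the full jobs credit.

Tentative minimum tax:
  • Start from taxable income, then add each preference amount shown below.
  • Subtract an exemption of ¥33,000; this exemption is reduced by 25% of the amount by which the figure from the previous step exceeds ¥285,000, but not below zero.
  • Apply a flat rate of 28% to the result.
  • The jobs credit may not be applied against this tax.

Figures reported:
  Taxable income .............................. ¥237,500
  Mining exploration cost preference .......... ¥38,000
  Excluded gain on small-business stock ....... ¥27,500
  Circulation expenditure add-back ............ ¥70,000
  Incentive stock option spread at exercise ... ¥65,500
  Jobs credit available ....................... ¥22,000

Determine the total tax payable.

¥122,780

Regular tax:
  ¥63,000 × 6% = ¥3,780
  ¥124,000 × 19% = ¥23,560
  ¥50,500 × 32% = ¥16,160
  → ¥43,500
  Less jobs credit ¥22,000 → ¥21,500

Tentative minimum tax:
  Adjusted income: ¥237,500 + ¥38,000 + ¥27,500 + ¥70,000 + ¥65,500 = ¥438,500
  Exemption: 25% × (¥438,500 − ¥285,000) = ¥38,375 ≥ ¥33,000, so the exemption is fully phased out
  Base: ¥438,500 − ¥0 = ¥438,500
  ¥438,500 × 28% = ¥122,780

¥122,780 > ¥21,500, so the tentative minimum tax is the binding amount.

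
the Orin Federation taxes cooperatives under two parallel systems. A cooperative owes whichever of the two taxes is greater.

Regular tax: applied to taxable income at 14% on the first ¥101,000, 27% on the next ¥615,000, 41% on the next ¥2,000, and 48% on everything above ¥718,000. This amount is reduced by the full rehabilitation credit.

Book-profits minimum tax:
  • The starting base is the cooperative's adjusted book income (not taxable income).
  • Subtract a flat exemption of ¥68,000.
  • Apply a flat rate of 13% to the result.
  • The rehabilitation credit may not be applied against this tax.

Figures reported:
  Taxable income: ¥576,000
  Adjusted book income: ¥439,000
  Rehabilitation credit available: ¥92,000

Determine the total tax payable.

¥50,390

Regular tax:
  ¥101,000 × 14% = ¥14,140
  ¥475,000 × 27% = ¥128,250
  → ¥142,390
  Less rehabilitation credit ¥92,000 → ¥50,390

Book-profits minimum tax:
  Base (adjusted book income): ¥439,000
  Less exemption ¥68,000 → base ¥371,000
  ¥371,000 × 13% = ¥48,230

¥50,390 > ¥48,230, so the regular tax governs.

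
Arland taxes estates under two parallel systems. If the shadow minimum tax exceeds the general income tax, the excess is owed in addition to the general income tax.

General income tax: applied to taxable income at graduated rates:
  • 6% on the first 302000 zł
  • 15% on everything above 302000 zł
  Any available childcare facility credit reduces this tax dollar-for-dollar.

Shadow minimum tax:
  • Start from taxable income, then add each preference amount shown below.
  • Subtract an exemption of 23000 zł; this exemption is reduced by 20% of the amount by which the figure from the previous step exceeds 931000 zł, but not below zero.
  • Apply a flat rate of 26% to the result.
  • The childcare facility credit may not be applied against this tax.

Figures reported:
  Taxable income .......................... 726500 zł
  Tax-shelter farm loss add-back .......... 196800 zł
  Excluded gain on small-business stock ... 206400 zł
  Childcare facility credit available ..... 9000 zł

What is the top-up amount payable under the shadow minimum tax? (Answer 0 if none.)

220927 zł

General income tax:
  302000 zł × 6% = 18120 zł
  424500 zł × 15% = 63675 zł
  → 81795 zł
  Less childcare facility credit 9000 zł → 72795 zł

Shadow minimum tax:
  Adjusted income: 726500 zł + 196800 zł + 206400 zł = 1129700 zł
  Exemption: 20% × (1129700 zł − 931000 zł) = 39740 zł ≥ 23000 zł, so the exemption is fully phased out
  Base: 1129700 zł − 0 zł = 1129700 zł
  1129700 zł × 26% = 293722 zł

Excess of shadow minimum tax over general income tax: 293722 zł − 72795 zł = 220927 zł.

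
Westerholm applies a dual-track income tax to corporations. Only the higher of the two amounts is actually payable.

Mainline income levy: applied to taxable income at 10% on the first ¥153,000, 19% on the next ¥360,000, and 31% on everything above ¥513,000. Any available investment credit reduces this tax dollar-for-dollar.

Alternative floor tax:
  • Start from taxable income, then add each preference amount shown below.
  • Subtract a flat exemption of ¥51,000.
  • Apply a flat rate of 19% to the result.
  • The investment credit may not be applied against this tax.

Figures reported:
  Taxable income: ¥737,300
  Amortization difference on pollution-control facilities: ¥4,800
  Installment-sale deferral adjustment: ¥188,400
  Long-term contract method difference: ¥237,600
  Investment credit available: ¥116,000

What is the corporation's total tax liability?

Mainline income levy:
  ¥153,000 × 10% = ¥15,300
  ¥360,000 × 19% = ¥68,400
  ¥224,300 × 31% = ¥69,533
  → ¥153,233
  Less investment credit ¥116,000 → ¥37,233

Alternative floor tax:
  Adjusted income: ¥737,300 + ¥4,800 + ¥188,400 + ¥237,600 = ¥1,168,100
  Less exemption ¥51,000 → base ¥1,117,100
  ¥1,117,100 × 19% = ¥212,249

¥212,249 > ¥37,233, so the alternative floor tax is the binding amount.

¥212,249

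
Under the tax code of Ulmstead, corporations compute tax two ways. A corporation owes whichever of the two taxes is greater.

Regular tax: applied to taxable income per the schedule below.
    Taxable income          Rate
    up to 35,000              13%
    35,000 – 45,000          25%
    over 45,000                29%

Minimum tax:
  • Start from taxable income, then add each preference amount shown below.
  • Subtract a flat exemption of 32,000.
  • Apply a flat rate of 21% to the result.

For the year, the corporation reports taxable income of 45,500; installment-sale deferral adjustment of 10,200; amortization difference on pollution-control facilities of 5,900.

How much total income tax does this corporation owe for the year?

7,195

Minimum tax:
  Adjusted income: 45,500 + 10,200 + 5,900 = 61,600
  Less exemption 32,000 → base 29,600
  29,600 × 21% = 6,216

Regular tax:
  35,000 × 13% = 4,550
  10,000 × 25% = 2,500
  500 × 29% = 145
  → 7,195

7,195 > 6,216, so the regular tax governs.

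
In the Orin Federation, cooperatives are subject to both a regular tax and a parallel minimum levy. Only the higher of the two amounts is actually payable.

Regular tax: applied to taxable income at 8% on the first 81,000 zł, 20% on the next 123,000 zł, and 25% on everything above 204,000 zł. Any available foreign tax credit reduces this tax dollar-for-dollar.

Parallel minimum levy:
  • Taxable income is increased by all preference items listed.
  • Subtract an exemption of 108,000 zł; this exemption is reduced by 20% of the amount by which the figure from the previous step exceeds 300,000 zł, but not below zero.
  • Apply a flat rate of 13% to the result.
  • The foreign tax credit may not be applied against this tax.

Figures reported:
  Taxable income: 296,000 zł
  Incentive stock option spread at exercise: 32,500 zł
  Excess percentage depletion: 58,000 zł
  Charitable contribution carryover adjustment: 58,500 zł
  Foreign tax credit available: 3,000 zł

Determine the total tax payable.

Parallel minimum levy:
  Adjusted income: 296,000 zł + 32,500 zł + 58,000 zł + 58,500 zł = 445,000 zł
  Exemption: 108,000 zł − 20% × (445,000 zł − 300,000 zł) = 108,000 zł − 29,000 zł = 79,000 zł
  Base: 445,000 zł − 79,000 zł = 366,000 zł
  366,000 zł × 13% = 47,580 zł

Regular tax:
  81,000 zł × 8% = 6,480 zł
  123,000 zł × 20% = 24,600 zł
  92,000 zł × 25% = 23,000 zł
  → 54,080 zł
  Less foreign tax credit 3,000 zł → 51,080 zł

51,080 zł > 47,580 zł, so the regular tax governs.

51,080 zł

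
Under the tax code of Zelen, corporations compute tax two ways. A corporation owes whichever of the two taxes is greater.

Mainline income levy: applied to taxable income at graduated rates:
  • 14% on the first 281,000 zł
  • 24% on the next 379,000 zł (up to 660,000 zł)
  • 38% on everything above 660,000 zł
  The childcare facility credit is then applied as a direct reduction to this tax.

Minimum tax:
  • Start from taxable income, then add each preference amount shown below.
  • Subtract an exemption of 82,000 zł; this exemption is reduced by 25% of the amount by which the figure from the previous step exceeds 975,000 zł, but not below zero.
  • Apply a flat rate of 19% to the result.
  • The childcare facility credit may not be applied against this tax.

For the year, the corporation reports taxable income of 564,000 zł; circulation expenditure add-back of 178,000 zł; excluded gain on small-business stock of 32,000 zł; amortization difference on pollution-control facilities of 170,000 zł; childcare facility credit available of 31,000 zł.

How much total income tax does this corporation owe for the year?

163,780 zł

Minimum tax:
  Adjusted income: 564,000 zł + 178,000 zł + 32,000 zł + 170,000 zł = 944,000 zł
  Exemption: 944,000 zł ≤ 975,000 zł, so full 82,000 zł applies
  Base: 944,000 zł − 82,000 zł = 862,000 zł
  862,000 zł × 19% = 163,780 zł

Mainline income levy:
  281,000 zł × 14% = 39,340 zł
  283,000 zł × 24% = 67,920 zł
  → 107,260 zł
  Less childcare facility credit 31,000 zł → 76,260 zł

163,780 zł > 76,260 zł, so the minimum tax is the binding amount.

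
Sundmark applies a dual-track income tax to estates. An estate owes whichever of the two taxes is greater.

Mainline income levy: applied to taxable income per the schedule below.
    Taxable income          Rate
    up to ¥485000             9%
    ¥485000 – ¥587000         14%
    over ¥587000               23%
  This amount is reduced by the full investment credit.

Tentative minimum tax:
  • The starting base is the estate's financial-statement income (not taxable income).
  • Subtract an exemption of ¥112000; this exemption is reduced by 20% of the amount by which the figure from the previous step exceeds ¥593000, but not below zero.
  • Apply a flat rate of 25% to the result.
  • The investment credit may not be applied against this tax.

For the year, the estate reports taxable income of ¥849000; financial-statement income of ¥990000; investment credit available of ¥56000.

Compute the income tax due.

¥239350

Mainline income levy:
  ¥485000 × 9% = ¥43650
  ¥102000 × 14% = ¥14280
  ¥262000 × 23% = ¥60260
  → ¥118190
  Less investment credit ¥56000 → ¥62190

Tentative minimum tax:
  Base (financial-statement income): ¥990000
  Exemption: ¥112000 − 20% × (¥990000 − ¥593000) = ¥112000 − ¥79400 = ¥32600
  Base: ¥990000 − ¥32600 = ¥957400
  ¥957400 × 25% = ¥239350

¥239350 > ¥62190, so the tentative minimum tax is the binding amount.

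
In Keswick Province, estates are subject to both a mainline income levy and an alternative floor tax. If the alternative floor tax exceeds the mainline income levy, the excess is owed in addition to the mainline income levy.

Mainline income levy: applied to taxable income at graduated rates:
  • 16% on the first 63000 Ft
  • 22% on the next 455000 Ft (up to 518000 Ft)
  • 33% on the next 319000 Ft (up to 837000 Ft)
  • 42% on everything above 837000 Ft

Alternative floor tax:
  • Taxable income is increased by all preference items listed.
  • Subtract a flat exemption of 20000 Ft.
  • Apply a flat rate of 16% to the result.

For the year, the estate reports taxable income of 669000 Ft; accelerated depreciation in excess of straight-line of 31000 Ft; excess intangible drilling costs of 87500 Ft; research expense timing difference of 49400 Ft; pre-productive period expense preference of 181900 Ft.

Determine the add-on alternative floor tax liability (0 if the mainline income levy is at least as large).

Alternative floor tax:
  Adjusted income: 669000 Ft + 31000 Ft + 87500 Ft + 49400 Ft + 181900 Ft = 1018800 Ft
  Less exemption 20000 Ft → base 998800 Ft
  998800 Ft × 16% = 159808 Ft

Mainline income levy:
  63000 Ft × 16% = 10080 Ft
  455000 Ft × 22% = 100100 Ft
  151000 Ft × 33% = 49830 Ft
  → 160010 Ft

159808 Ft ≤ 160010 Ft, so no add-on is due.

0 Ft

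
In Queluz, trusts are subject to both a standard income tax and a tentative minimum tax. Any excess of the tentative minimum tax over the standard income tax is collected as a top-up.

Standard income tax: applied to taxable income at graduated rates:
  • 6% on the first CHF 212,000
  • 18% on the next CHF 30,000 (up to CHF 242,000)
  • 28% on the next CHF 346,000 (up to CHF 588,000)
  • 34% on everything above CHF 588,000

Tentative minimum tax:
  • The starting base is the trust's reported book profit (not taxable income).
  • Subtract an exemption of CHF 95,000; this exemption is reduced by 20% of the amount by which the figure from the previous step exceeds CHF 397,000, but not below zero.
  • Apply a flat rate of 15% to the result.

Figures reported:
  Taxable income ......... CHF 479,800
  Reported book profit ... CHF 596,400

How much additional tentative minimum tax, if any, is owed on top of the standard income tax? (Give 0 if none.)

Standard income tax:
  CHF 212,000 × 6% = CHF 12,720
  CHF 30,000 × 18% = CHF 5,400
  CHF 237,800 × 28% = CHF 66,584
  → CHF 84,704

Tentative minimum tax:
  Base (reported book profit): CHF 596,400
  Exemption: CHF 95,000 − 20% × (CHF 596,400 − CHF 397,000) = CHF 95,000 − CHF 39,880 = CHF 55,120
  Base: CHF 596,400 − CHF 55,120 = CHF 541,280
  CHF 541,280 × 15% = CHF 81,192

CHF 81,192 ≤ CHF 84,704, so no add-on is due.

CHF 0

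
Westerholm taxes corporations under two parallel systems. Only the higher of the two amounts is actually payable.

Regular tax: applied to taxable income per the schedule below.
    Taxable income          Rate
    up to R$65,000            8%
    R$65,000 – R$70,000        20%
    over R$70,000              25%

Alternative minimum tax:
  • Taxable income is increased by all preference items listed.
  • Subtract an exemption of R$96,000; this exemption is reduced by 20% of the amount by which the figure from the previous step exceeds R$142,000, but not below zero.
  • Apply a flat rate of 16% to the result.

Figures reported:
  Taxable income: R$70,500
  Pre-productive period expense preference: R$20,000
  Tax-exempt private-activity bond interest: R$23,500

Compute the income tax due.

R$6,325

Regular tax:
  R$65,000 × 8% = R$5,200
  R$5,000 × 20% = R$1,000
  R$500 × 25% = R$125
  → R$6,325

Alternative minimum tax:
  Adjusted income: R$70,500 + R$20,000 + R$23,500 = R$114,000
  Exemption: R$114,000 ≤ R$142,000, so full R$96,000 applies
  Base: R$114,000 − R$96,000 = R$18,000
  R$18,000 × 16% = R$2,880

R$6,325 > R$2,880, so the regular tax governs.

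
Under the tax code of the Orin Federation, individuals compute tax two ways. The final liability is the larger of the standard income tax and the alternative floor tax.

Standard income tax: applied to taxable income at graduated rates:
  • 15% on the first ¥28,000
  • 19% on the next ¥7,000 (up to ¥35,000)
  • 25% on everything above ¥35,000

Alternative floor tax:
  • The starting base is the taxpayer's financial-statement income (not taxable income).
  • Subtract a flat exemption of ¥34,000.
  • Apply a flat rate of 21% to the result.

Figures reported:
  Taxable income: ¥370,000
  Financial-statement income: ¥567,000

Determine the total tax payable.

¥111,930

Alternative floor tax:
  Base (financial-statement income): ¥567,000
  Less exemption ¥34,000 → base ¥533,000
  ¥533,000 × 21% = ¥111,930

Standard income tax:
  ¥28,000 × 15% = ¥4,200
  ¥7,000 × 19% = ¥1,330
  ¥335,000 × 25% = ¥83,750
  → ¥89,280

¥111,930 > ¥89,280, so the alternative floor tax is the binding amount.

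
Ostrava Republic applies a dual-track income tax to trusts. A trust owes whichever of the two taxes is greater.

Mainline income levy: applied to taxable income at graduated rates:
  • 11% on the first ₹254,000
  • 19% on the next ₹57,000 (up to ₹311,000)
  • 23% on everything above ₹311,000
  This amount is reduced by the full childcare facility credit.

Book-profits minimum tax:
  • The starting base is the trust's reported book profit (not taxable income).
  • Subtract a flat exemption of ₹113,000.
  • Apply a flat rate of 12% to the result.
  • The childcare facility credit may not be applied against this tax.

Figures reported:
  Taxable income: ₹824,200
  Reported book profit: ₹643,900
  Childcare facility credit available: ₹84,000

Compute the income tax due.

Book-profits minimum tax:
  Base (reported book profit): ₹643,900
  Less exemption ₹113,000 → base ₹530,900
  ₹530,900 × 12% = ₹63,708

Mainline income levy:
  ₹254,000 × 11% = ₹27,940
  ₹57,000 × 19% = ₹10,830
  ₹513,200 × 23% = ₹118,036
  → ₹156,806
  Less childcare facility credit ₹84,000 → ₹72,806

₹72,806 > ₹63,708, so the mainline income levy governs.

₹72,806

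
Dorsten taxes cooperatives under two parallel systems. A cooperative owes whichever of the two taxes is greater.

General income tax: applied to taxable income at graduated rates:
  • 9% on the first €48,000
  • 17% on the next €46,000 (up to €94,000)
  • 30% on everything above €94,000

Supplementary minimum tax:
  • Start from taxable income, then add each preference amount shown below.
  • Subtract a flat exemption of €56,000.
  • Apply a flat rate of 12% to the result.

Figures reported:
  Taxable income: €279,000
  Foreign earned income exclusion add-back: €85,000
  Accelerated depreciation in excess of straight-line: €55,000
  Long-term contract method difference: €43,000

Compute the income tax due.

€67,640

General income tax:
  €48,000 × 9% = €4,320
  €46,000 × 17% = €7,820
  €185,000 × 30% = €55,500
  → €67,640

Supplementary minimum tax:
  Adjusted income: €279,000 + €85,000 + €55,000 + €43,000 = €462,000
  Less exemption €56,000 → base €406,000
  €406,000 × 12% = €48,720

€67,640 > €48,720, so the general income tax governs.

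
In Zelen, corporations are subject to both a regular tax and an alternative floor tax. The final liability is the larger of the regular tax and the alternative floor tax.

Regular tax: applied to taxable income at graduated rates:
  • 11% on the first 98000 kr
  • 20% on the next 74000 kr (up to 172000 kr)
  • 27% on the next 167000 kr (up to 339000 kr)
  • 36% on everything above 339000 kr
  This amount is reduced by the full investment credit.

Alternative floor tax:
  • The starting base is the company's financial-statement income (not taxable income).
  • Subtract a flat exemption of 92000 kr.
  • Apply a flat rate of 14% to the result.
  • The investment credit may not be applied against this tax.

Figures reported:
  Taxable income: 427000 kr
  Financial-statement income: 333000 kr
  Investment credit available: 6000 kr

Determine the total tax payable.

96350 kr

Alternative floor tax:
  Base (financial-statement income): 333000 kr
  Less exemption 92000 kr → base 241000 kr
  241000 kr × 14% = 33740 kr

Regular tax:
  98000 kr × 11% = 10780 kr
  74000 kr × 20% = 14800 kr
  167000 kr × 27% = 45090 kr
  88000 kr × 36% = 31680 kr
  → 102350 kr
  Less investment credit 6000 kr → 96350 kr

96350 kr > 33740 kr, so the regular tax governs.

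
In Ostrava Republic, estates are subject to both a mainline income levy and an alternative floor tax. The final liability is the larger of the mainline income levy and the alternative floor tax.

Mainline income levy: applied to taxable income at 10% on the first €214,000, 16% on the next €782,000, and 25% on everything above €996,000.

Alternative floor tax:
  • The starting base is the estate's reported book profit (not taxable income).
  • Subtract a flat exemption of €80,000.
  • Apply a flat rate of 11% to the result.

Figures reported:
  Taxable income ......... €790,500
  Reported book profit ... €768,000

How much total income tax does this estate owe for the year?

Alternative floor tax:
  Base (reported book profit): €768,000
  Less exemption €80,000 → base €688,000
  €688,000 × 11% = €75,680

Mainline income levy:
  €214,000 × 10% = €21,400
  €576,500 × 16% = €92,240
  → €113,640

€113,640 > €75,680, so the mainline income levy governs.

€113,640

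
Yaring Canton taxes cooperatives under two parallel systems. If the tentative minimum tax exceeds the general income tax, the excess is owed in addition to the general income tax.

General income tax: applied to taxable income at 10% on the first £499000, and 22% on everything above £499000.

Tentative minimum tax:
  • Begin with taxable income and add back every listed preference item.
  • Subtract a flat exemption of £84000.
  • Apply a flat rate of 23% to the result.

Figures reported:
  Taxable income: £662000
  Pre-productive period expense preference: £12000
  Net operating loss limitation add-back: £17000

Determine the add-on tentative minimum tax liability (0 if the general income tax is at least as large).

General income tax:
  £499000 × 10% = £49900
  £163000 × 22% = £35860
  → £85760

Tentative minimum tax:
  Adjusted income: £662000 + £12000 + £17000 = £691000
  Less exemption £84000 → base £607000
  £607000 × 23% = £139610

Excess of tentative minimum tax over general income tax: £139610 − £85760 = £53850.

£53850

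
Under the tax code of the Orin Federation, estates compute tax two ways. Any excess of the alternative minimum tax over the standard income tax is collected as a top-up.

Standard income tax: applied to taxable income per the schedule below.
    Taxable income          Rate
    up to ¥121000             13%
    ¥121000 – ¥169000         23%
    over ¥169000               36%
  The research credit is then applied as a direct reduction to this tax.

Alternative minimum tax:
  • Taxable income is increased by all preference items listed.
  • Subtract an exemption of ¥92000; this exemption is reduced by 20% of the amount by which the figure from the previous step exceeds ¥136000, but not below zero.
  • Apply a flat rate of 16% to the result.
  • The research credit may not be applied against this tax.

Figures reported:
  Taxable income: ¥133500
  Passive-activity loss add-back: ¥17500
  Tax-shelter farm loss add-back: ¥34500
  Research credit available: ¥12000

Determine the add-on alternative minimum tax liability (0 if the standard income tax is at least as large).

Alternative minimum tax:
  Adjusted income: ¥133500 + ¥17500 + ¥34500 = ¥185500
  Exemption: ¥92000 − 20% × (¥185500 − ¥136000) = ¥92000 − ¥9900 = ¥82100
  Base: ¥185500 − ¥82100 = ¥103400
  ¥103400 × 16% = ¥16544

Standard income tax:
  ¥121000 × 13% = ¥15730
  ¥12500 × 23% = ¥2875
  → ¥18605
  Less research credit ¥12000 → ¥6605

Excess of alternative minimum tax over standard income tax: ¥16544 − ¥6605 = ¥9939.

¥9939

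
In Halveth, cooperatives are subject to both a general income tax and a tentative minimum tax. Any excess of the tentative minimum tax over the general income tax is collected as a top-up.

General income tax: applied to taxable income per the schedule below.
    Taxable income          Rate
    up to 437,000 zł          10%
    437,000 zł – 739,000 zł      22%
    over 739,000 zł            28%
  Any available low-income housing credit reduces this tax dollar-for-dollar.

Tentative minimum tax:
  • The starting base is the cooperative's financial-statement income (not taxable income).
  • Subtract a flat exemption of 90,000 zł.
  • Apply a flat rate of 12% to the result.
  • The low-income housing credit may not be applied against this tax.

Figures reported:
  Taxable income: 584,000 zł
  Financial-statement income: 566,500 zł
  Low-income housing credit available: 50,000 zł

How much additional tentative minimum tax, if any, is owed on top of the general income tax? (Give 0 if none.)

General income tax:
  437,000 zł × 10% = 43,700 zł
  147,000 zł × 22% = 32,340 zł
  → 76,040 zł
  Less low-income housing credit 50,000 zł → 26,040 zł

Tentative minimum tax:
  Base (financial-statement income): 566,500 zł
  Less exemption 90,000 zł → base 476,500 zł
  476,500 zł × 12% = 57,180 zł

Excess of tentative minimum tax over general income tax: 57,180 zł − 26,040 zł = 31,140 zł.

31,140 zł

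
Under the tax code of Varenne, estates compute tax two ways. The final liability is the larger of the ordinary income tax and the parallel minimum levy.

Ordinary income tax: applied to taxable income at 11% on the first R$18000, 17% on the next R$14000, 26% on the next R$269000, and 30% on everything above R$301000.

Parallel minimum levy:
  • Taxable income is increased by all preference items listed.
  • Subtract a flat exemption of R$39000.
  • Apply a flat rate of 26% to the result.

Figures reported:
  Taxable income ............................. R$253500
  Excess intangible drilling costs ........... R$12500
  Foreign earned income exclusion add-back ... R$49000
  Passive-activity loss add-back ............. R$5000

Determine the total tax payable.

R$73060

Ordinary income tax:
  R$18000 × 11% = R$1980
  R$14000 × 17% = R$2380
  R$221500 × 26% = R$57590
  → R$61950

Parallel minimum levy:
  Adjusted income: R$253500 + R$12500 + R$49000 + R$5000 = R$320000
  Less exemption R$39000 → base R$281000
  R$281000 × 26% = R$73060

R$73060 > R$61950, so the parallel minimum levy is the binding amount.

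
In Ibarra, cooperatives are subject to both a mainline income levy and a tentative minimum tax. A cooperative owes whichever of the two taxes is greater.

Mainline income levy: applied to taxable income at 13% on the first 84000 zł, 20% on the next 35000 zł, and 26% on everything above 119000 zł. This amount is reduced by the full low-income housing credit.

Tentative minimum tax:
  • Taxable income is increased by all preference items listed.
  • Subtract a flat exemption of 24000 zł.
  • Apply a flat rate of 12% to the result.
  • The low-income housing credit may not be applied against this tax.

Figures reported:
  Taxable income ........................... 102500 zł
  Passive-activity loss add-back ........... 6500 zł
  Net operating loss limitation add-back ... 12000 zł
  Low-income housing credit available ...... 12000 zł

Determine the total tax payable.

Mainline income levy:
  84000 zł × 13% = 10920 zł
  18500 zł × 20% = 3700 zł
  → 14620 zł
  Less low-income housing credit 12000 zł → 2620 zł

Tentative minimum tax:
  Adjusted income: 102500 zł + 6500 zł + 12000 zł = 121000 zł
  Less exemption 24000 zł → base 97000 zł
  97000 zł × 12% = 11640 zł

11640 zł > 2620 zł, so the tentative minimum tax is the binding amount.

11640 zł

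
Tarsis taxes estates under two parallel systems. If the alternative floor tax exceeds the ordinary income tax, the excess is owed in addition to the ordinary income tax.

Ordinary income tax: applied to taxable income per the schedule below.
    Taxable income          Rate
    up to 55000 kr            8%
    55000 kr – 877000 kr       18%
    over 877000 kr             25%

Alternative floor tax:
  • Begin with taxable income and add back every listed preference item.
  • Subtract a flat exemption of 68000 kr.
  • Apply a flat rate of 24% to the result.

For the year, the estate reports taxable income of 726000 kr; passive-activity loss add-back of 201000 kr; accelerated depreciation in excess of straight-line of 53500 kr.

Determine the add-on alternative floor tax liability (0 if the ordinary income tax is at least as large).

Ordinary income tax:
  55000 kr × 8% = 4400 kr
  671000 kr × 18% = 120780 kr
  → 125180 kr

Alternative floor tax:
  Adjusted income: 726000 kr + 201000 kr + 53500 kr = 980500 kr
  Less exemption 68000 kr → base 912500 kr
  912500 kr × 24% = 219000 kr

Excess of alternative floor tax over ordinary income tax: 219000 kr − 125180 kr = 93820 kr.

93820 kr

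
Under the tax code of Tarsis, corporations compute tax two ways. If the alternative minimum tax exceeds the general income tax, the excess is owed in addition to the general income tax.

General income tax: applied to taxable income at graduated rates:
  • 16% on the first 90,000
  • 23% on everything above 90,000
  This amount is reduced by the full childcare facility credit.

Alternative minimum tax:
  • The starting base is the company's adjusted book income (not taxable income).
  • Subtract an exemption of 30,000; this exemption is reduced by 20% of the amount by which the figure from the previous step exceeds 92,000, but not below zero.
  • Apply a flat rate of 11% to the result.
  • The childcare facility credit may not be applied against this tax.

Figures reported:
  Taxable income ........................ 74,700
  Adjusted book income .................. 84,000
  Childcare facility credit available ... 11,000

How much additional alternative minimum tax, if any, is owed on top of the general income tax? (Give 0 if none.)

4,988

Alternative minimum tax:
  Base (adjusted book income): 84,000
  Exemption: 84,000 ≤ 92,000, so full 30,000 applies
  Base: 84,000 − 30,000 = 54,000
  54,000 × 11% = 5,940

General income tax:
  74,700 × 16% = 11,952
  Less childcare facility credit 11,000 → 952

Excess of alternative minimum tax over general income tax: 5,940 − 952 = 4,988.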